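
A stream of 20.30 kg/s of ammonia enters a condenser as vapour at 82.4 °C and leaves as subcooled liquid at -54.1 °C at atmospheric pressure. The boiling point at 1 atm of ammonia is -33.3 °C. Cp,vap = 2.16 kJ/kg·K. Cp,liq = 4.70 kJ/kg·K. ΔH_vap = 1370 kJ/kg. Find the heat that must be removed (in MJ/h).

vapour 82.4→-33.3 °C: -249.91 kJ/kg
condensation at -33.3 °C: -1370 kJ/kg
liquid -33.3→-54.1 °C: -97.76 kJ/kg
Δh = -249.91 + -1370 + -97.76 = -1717.7 kJ/kg
Q = ṁ·Δh = 20.30 kg/s × -1717.7 kJ/kg = -34869 kJ/s
|Q| = 34869 kW = 125530 MJ/h

Q_c = 126000 MJ/h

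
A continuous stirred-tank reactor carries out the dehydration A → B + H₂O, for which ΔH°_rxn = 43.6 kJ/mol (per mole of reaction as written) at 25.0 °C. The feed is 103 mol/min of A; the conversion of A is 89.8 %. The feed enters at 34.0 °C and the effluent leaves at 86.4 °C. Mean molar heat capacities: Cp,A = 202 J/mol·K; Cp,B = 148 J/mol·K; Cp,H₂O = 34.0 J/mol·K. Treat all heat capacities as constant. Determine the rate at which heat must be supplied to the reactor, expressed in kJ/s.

Q_in = 83.5 kJ/s

Extent of reaction ξ = 0.898 × 103 = 92.494 mol/min
Reaction term: ξ·ΔH°_rxn = 92.494 × 43.6 = 4032.7 kJ/min
Sensible, feed 34.0→25 °C: -187.25 kJ/min
Outlet flows (mol/min): A 10.506, B 92.494, H₂O 92.494
Sensible, products 25→86.4 °C: 1163.9 kJ/min
Q = ΔH = 5009.4 kJ/min = 83.49 kW
Heat supplied = 83.49 kJ/s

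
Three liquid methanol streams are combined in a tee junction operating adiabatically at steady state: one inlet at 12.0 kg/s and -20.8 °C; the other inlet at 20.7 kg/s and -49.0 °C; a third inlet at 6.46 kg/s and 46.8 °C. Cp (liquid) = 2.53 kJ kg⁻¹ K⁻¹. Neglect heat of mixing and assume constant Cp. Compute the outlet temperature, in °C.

Energy balance with Q = 0: Σ ṁᵢCp,ᵢ(T_out − Tᵢ) = 0
Σ ṁᵢCp,ᵢTᵢ = 12.0×2.53×-20.8 + 20.7×2.53×-49.0 + 6.46×2.53×46.8 = -2432.8
Σ ṁᵢCp,ᵢ = 12.0×2.53 + 20.7×2.53 + 6.46×2.53 = 99.075
T_out = -2432.8 / 99.075 = -24.555 °C

T_out = -24.6 °C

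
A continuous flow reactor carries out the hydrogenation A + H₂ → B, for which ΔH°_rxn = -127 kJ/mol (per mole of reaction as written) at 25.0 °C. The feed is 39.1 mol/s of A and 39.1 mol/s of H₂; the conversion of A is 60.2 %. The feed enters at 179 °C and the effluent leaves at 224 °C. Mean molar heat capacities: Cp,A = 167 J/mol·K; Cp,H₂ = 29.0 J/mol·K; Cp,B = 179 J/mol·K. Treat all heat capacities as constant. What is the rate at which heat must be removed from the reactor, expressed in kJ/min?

Q_out = 163000 kJ/min

Extent of reaction ξ = 0.602 × 39.1 = 23.538 mol/s
Reaction term: ξ·ΔH°_rxn = 23.538 × -127 = -2989.4 kJ/s
Sensible, feed 179→25 °C: -1180.2 kJ/s
Outlet flows (mol/s): A 15.562, H₂ 15.562, B 23.538
Sensible, products 25→224 °C: 1445.4 kJ/s
Q = ΔH = -2724.1 kJ/s = -2724.1 kW
Heat removed = 163450 kJ/min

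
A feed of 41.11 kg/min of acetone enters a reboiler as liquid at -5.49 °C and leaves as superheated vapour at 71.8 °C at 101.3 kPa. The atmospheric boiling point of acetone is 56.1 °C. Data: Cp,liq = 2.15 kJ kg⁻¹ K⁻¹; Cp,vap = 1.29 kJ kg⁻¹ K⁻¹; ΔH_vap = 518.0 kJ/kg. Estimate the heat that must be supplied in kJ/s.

Q = 460 kJ/s

liquid -5.49→56.1 °C: 132.42 kJ/kg
vaporisation at 56.1 °C: 518 kJ/kg
vapour 56.1→71.8 °C: 20.253 kJ/kg
Δh = 132.42 + 518 + 20.253 = 670.67 kJ/kg
Q = ṁ·Δh = 41.11 kg/min × 670.67 kJ/kg = 27571 kJ/min
|Q| = 459.52 kW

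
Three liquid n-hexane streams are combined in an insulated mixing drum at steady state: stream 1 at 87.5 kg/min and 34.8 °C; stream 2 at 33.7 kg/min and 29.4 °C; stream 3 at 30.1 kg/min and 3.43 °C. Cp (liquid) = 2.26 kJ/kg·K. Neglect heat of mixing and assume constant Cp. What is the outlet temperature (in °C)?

Adiabatic, steady state ⇒ Σ ṁᵢCp,ᵢ(T_out − Tᵢ) = 0
Σ ṁᵢCp,ᵢTᵢ = 87.5×2.26×34.8 + 33.7×2.26×29.4 + 30.1×2.26×3.43 = 9354.2
Σ ṁᵢCp,ᵢ = 87.5×2.26 + 33.7×2.26 + 30.1×2.26 = 341.94
T_out = 9354.2 / 341.94 = 27.356 °C

T_out = 27.4 °C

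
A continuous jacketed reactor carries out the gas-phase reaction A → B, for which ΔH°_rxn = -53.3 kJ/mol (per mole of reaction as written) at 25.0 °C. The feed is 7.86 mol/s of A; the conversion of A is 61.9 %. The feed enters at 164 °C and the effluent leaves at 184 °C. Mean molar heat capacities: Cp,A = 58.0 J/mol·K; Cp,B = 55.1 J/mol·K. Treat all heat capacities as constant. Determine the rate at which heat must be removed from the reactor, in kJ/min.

Extent of reaction ξ = 0.619 × 7.86 = 4.8653 mol/s
Reaction term: ξ·ΔH°_rxn = 4.8653 × -53.3 = -259.32 kJ/s
Sensible, feed 164→25 °C: -63.367 kJ/s
Outlet flows (mol/s): A 2.9947, B 4.8653
Sensible, products 25→184 °C: 70.242 kJ/s
Q = ΔH = -252.45 kJ/s = -252.45 kW
Heat removed = 15147 kJ/min

Q_out = 15100 kJ/min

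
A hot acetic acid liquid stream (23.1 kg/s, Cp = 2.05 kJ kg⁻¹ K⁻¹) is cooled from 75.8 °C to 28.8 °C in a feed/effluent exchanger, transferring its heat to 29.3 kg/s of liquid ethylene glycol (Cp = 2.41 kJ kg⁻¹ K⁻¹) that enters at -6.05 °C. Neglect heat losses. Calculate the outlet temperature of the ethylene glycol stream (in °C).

T_c,out = 25.5 °C

Heat released by hot stream: Q = 23.1 × 2.05 × (75.8 − 28.8) = 2225.7 kJ/s
Energy balance on cold side (adiabatic exchanger): Q = ṁ_c·Cp_c·(T_c,out − T_c,in)
T_c,out = -6.05 + 2225.7/(29.3 × 2.41) = 25.469 °C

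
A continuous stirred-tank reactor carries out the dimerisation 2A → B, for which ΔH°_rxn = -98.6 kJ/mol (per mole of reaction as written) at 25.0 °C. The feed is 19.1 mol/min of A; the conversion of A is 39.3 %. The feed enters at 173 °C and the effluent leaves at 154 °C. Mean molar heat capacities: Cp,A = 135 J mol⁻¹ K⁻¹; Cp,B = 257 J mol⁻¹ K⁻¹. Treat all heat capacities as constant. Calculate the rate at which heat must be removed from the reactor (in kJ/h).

Extent of reaction ξ = 0.393 × 19.1 / 2 = 3.7532 mol/min
Reaction term: ξ·ΔH°_rxn = 3.7532 × -98.6 = -370.06 kJ/min
Sensible, feed 173→25 °C: -381.62 kJ/min
Outlet flows (mol/min): A 11.594, B 3.7532
Sensible, products 25→154 °C: 326.33 kJ/min
Q = ΔH = -425.35 kJ/min = -7.0891 kW
Heat removed = 25521 kJ/h

Q_out = 25500 kJ/h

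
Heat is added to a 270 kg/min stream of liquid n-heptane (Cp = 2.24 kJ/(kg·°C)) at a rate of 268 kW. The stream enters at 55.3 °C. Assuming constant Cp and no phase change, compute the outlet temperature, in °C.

T_out = 81.9 °C

Q = 268 kW = 16080 kJ/min
ΔT = Q/(ṁ·Cp) = 16080/(270×2.24) = 26.587 K
T_out = 55.3 + 26.587 = 81.887 °C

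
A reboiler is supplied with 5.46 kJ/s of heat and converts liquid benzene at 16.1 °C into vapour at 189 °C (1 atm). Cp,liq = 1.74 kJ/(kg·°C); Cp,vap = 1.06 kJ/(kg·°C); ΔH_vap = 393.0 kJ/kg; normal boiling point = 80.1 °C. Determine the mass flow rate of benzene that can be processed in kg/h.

ṁ = 31.7 kg/h

Δh = 1.74×(80.1−16.1) + 393.0 + 1.06×(189−80.1) = 619.79 kJ/kg
Q = 5.46 kJ/s = 5.46 kJ/s = 19656 kJ/h
ṁ = Q/Δh = 19656 / 619.79 = 31.714 kg/h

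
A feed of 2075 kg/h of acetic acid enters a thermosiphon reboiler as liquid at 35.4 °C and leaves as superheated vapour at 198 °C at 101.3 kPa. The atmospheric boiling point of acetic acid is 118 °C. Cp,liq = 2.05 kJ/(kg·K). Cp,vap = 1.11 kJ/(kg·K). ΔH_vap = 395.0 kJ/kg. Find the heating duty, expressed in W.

liquid 35.4→118 °C: 169.33 kJ/kg
vaporisation at 118 °C: 395 kJ/kg
vapour 118→198 °C: 88.8 kJ/kg
Δh = 169.33 + 395 + 88.8 = 653.13 kJ/kg
Q = ṁ·Δh = 2075 kg/h × 653.13 kJ/kg = 1.3552e+06 kJ/h
|Q| = 376.46 kW = 376460 W

Q = 376000 W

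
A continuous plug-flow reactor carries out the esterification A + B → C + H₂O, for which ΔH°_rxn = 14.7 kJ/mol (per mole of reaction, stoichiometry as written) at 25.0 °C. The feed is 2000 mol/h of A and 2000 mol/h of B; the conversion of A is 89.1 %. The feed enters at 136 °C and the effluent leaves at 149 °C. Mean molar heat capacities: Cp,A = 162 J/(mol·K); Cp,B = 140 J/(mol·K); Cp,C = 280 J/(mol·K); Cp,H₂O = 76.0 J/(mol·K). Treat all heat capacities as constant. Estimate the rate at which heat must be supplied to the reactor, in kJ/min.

Q_in = 766 kJ/min

Extent of reaction ξ = 0.891 × 2000 = 1782 mol/h
Reaction term: ξ·ΔH°_rxn = 1782 × 14.7 = 26195 kJ/h
Sensible, feed 136→25 °C: -67044 kJ/h
Outlet flows (mol/h): A 218, B 218, C 1782, H₂O 1782
Sensible, products 25→149 °C: 86828 kJ/h
Q = ΔH = 45980 kJ/h = 12.772 kW
Heat supplied = 766.33 kJ/min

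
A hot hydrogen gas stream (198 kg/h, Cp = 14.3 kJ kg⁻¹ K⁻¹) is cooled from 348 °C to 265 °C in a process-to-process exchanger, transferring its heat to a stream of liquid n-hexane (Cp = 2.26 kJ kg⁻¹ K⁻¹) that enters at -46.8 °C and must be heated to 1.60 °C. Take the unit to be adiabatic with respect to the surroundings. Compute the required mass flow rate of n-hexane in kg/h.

ṁ_c = 2150 kg/h

Heat released by hot stream: Q = 198 × 14.3 × (348 − 265) = 235010 kJ/h
Energy balance on cold side (adiabatic exchanger): Q = ṁ_c·Cp_c·(T_c,out − T_c,in)
ṁ_c = 235010 / [2.26 × (1.60 − -46.8)] = 2148.5 kg/h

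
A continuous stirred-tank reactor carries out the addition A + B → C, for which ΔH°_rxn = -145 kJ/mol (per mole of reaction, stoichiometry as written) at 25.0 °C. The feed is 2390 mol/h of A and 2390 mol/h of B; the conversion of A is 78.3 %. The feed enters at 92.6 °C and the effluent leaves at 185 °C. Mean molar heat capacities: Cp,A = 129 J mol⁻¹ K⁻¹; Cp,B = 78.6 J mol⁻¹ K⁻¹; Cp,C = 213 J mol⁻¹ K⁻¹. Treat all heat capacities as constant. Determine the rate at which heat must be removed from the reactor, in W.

Extent of reaction ξ = 0.783 × 2390 = 1871.4 mol/h
Reaction term: ξ·ΔH°_rxn = 1871.4 × -145 = -271350 kJ/h
Sensible, feed 92.6→25 °C: -33541 kJ/h
Outlet flows (mol/h): A 518.63, B 518.63, C 1871.4
Sensible, products 25→185 °C: 81003 kJ/h
Q = ΔH = -223890 kJ/h = -62.191 kW
Heat removed = 62191 W

Q_out = 62200 W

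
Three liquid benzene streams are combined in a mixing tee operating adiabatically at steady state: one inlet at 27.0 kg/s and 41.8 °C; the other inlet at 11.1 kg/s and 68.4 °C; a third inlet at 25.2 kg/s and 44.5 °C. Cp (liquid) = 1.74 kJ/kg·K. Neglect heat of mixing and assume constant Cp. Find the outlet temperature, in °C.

T_out = 47.5 °C

No heat crosses the boundary, so H_out = H_in.
Σ ṁᵢCp,ᵢTᵢ = 27.0×1.74×41.8 + 11.1×1.74×68.4 + 25.2×1.74×44.5 = 5236.1
Σ ṁᵢCp,ᵢ = 27.0×1.74 + 11.1×1.74 + 25.2×1.74 = 110.14
T_out = 5236.1 / 110.14 = 47.539 °C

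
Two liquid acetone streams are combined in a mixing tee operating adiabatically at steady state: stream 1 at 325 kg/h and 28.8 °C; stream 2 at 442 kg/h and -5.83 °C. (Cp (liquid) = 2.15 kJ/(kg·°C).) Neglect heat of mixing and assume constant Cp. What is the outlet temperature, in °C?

T_out = 8.84 °C

Energy balance with Q = 0: Σ ṁᵢCp,ᵢ(T_out − Tᵢ) = 0
Σ ṁᵢCp,ᵢTᵢ = 325×2.15×28.8 + 442×2.15×-5.83 = 14584
Σ ṁᵢCp,ᵢ = 325×2.15 + 442×2.15 = 1649
T_out = 14584 / 1649 = 8.8437 °C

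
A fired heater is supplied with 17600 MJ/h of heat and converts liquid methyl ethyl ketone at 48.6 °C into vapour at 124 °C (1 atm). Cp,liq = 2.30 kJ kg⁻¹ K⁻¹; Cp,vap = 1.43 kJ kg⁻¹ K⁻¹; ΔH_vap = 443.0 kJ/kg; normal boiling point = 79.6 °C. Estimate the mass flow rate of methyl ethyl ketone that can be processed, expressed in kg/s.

Δh = 2.30×(79.6−48.6) + 443.0 + 1.43×(124−79.6) = 577.79 kJ/kg
Q = 17600 MJ/h = 4888.9 kJ/s = 4888.9 kJ/s
ṁ = Q/Δh = 4888.9 / 577.79 = 8.4613 kg/s

ṁ = 8.46 kg/s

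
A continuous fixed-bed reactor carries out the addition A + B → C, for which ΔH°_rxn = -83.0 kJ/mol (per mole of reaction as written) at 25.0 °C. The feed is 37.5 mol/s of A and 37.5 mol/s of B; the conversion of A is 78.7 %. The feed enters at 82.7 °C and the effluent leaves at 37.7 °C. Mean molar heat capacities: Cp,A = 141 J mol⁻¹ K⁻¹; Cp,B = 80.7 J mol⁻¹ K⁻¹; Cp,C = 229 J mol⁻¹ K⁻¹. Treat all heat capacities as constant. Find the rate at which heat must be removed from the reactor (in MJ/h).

Extent of reaction ξ = 0.787 × 37.5 = 29.513 mol/s
Reaction term: ξ·ΔH°_rxn = 29.513 × -83.0 = -2449.5 kJ/s
Sensible, feed 82.7→25 °C: -479.7 kJ/s
Outlet flows (mol/s): A 7.9875, B 7.9875, C 29.513
Sensible, products 25→37.7 °C: 108.32 kJ/s
Q = ΔH = -2820.9 kJ/s = -2820.9 kW
Heat removed = 10155 MJ/h

Q_out = 10200 MJ/h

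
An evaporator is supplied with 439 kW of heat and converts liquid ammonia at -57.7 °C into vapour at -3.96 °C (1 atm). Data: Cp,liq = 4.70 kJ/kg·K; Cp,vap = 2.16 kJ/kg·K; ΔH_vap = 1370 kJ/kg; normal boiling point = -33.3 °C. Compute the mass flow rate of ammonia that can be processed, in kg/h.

Δh = 4.70×(-33.3−-57.7) + 1370 + 2.16×(-3.96−-33.3) = 1548.1 kJ/kg
Q = 439 kW = 439 kJ/s = 1.5804e+06 kJ/h
ṁ = Q/Δh = 1.5804e+06 / 1548.1 = 1020.9 kg/h

ṁ = 1020 kg/h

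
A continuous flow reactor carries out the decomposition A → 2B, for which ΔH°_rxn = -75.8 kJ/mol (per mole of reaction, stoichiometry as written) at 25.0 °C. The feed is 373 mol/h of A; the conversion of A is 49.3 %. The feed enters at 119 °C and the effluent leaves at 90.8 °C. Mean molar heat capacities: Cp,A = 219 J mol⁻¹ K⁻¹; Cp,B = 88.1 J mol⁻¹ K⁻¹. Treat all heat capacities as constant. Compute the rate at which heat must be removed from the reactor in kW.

Q_out = 4.66 kW

Extent of reaction ξ = 0.493 × 373 = 183.89 mol/h
Reaction term: ξ·ΔH°_rxn = 183.89 × -75.8 = -13939 kJ/h
Sensible, feed 119→25 °C: -7678.6 kJ/h
Outlet flows (mol/h): A 189.11, B 367.78
Sensible, products 25→90.8 °C: 4857.1 kJ/h
Q = ΔH = -16760 kJ/h = -4.6556 kW
Heat removed = 4.6556 kW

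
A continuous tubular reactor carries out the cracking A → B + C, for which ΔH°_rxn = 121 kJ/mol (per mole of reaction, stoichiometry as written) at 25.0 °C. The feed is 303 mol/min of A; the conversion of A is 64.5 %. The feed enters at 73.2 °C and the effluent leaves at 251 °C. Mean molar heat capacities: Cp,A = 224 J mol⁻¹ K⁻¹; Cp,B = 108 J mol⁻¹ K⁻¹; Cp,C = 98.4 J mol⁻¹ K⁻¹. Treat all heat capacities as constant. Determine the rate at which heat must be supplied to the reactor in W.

Extent of reaction ξ = 0.645 × 303 = 195.44 mol/min
Reaction term: ξ·ΔH°_rxn = 195.44 × 121 = 23648 kJ/min
Sensible, feed 73.2→25 °C: -3271.4 kJ/min
Outlet flows (mol/min): A 107.56, B 195.44, C 195.44
Sensible, products 25→251 °C: 14562 kJ/min
Q = ΔH = 34938 kJ/min = 582.3 kW
Heat supplied = 582300 W

Q_in = 582000 W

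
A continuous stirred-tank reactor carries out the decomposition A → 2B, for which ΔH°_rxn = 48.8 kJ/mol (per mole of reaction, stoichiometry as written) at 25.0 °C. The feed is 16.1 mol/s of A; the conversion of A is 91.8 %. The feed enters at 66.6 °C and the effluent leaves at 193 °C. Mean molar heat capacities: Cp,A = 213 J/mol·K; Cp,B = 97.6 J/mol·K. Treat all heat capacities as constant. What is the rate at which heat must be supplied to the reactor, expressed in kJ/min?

Extent of reaction ξ = 0.918 × 16.1 = 14.78 mol/s
Reaction term: ξ·ΔH°_rxn = 14.78 × 48.8 = 721.25 kJ/s
Sensible, feed 66.6→25 °C: -142.66 kJ/s
Outlet flows (mol/s): A 1.3202, B 29.56
Sensible, products 25→193 °C: 531.92 kJ/s
Q = ΔH = 1110.5 kJ/s = 1110.5 kW
Heat supplied = 66631 kJ/min

Q_in = 66600 kJ/min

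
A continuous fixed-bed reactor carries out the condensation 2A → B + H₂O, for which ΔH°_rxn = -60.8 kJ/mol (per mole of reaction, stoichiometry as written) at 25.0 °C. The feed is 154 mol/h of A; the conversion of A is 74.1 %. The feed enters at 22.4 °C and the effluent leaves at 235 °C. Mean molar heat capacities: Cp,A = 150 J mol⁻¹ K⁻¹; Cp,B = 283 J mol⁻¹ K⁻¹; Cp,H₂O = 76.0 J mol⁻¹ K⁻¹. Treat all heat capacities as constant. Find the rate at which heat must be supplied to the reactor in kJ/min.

Extent of reaction ξ = 0.741 × 154 / 2 = 57.057 mol/h
Reaction term: ξ·ΔH°_rxn = 57.057 × -60.8 = -3469.1 kJ/h
Sensible, feed 22.4→25 °C: 60.06 kJ/h
Outlet flows (mol/h): A 39.886, B 57.057, H₂O 57.057
Sensible, products 25→235 °C: 5557.9 kJ/h
Q = ΔH = 2148.9 kJ/h = 0.59693 kW
Heat supplied = 35.816 kJ/min

Q_in = 35.8 kJ/min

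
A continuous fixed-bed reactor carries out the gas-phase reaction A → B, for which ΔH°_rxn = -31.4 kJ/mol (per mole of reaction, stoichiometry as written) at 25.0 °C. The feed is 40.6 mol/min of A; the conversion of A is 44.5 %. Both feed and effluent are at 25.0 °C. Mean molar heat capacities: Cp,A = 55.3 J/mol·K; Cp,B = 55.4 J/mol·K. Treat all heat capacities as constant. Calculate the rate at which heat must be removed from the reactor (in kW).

Extent of reaction ξ = 0.445 × 40.6 = 18.067 mol/min
Reaction term: ξ·ΔH°_rxn = 18.067 × -31.4 = -567.3 kJ/min
Q = ΔH = -567.3 kJ/min = -9.4551 kW
Heat removed = 9.4551 kW

Q_out = 9.46 kW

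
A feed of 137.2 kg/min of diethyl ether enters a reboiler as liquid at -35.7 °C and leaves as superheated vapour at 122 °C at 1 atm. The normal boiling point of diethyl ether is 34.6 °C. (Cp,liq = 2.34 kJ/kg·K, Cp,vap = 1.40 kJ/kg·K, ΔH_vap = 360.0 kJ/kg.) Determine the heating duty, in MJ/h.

liquid -35.7→34.6 °C: 164.5 kJ/kg
vaporisation at 34.6 °C: 360 kJ/kg
vapour 34.6→122 °C: 122.36 kJ/kg
Δh = 164.5 + 360 + 122.36 = 646.86 kJ/kg
Q = ṁ·Δh = 137.2 kg/min × 646.86 kJ/kg = 88749 kJ/min
|Q| = 1479.2 kW = 5325 MJ/h

Q = 5320 MJ/h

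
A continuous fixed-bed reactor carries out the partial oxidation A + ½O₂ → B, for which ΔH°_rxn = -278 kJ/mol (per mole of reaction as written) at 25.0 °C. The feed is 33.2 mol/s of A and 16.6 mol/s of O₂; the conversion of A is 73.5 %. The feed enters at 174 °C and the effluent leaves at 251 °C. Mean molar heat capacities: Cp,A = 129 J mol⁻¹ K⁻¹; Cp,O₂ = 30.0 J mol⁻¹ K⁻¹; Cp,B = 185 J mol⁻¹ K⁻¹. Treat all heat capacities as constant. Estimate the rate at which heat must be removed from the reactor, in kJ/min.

Extent of reaction ξ = 0.735 × 33.2 = 24.402 mol/s
Reaction term: ξ·ΔH°_rxn = 24.402 × -278 = -6783.8 kJ/s
Sensible, feed 174→25 °C: -712.34 kJ/s
Outlet flows (mol/s): A 8.798, O₂ 4.399, B 24.402
Sensible, products 25→251 °C: 1306.6 kJ/s
Q = ΔH = -6189.5 kJ/s = -6189.5 kW
Heat removed = 371370 kJ/min

Q_out = 371000 kJ/min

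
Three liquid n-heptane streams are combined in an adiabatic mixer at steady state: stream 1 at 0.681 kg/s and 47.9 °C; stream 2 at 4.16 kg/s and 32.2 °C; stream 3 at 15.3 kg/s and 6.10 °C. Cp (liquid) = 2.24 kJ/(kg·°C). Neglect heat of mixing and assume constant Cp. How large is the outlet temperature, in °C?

T_out = 12.9 °C

No heat crosses the boundary, so H_out = H_in.
Σ ṁᵢCp,ᵢTᵢ = 0.681×2.24×47.9 + 4.16×2.24×32.2 + 15.3×2.24×6.10 = 582.18
Σ ṁᵢCp,ᵢ = 0.681×2.24 + 4.16×2.24 + 15.3×2.24 = 45.116
T_out = 582.18 / 45.116 = 12.904 °C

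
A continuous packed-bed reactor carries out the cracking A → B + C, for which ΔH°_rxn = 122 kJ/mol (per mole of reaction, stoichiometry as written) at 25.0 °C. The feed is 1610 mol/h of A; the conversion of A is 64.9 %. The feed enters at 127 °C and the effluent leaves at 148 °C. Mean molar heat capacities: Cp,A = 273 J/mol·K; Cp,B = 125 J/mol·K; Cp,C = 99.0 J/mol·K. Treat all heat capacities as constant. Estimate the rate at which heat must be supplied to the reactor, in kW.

Extent of reaction ξ = 0.649 × 1610 = 1044.9 mol/h
Reaction term: ξ·ΔH°_rxn = 1044.9 × 122 = 127480 kJ/h
Sensible, feed 127→25 °C: -44832 kJ/h
Outlet flows (mol/h): A 565.11, B 1044.9, C 1044.9
Sensible, products 25→148 °C: 47765 kJ/h
Q = ΔH = 130410 kJ/h = 36.225 kW
Heat supplied = 36.225 kW

Q_in = 36.2 kW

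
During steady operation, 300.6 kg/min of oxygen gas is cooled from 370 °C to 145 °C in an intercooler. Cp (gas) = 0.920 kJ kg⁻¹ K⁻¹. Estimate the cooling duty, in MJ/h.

Q = ṁ·Cp·ΔT = 300.6 × 0.920 × (145 − 370) = -62224 kJ/min
Converting: 62224 / 60 s = 1037.1 kW
Cooling duty = 3733.5 MJ/h

Q_c = 3730 MJ/h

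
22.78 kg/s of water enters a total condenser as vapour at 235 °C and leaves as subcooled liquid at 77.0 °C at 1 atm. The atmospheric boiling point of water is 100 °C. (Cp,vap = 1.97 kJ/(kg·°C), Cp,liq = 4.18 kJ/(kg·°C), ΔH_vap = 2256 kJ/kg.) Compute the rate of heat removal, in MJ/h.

Q_c = 215000 MJ/h

vapour 235→100 °C: -265.95 kJ/kg
condensation at 100 °C: -2256 kJ/kg
liquid 100→77.0 °C: -96.14 kJ/kg
Δh = -265.95 + -2256 + -96.14 = -2618.1 kJ/kg
Q = ṁ·Δh = 22.78 kg/s × -2618.1 kJ/kg = -59640 kJ/s
|Q| = 59640 kW = 214700 MJ/h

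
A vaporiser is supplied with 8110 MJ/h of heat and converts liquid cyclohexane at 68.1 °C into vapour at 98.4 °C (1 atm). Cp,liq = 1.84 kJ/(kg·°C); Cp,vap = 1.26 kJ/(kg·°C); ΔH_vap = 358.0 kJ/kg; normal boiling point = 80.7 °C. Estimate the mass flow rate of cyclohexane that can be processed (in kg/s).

ṁ = 5.58 kg/s

Δh = 1.84×(80.7−68.1) + 358.0 + 1.26×(98.4−80.7) = 403.49 kJ/kg
Q = 8110 MJ/h = 2252.8 kJ/s = 2252.8 kJ/s
ṁ = Q/Δh = 2252.8 / 403.49 = 5.5833 kg/s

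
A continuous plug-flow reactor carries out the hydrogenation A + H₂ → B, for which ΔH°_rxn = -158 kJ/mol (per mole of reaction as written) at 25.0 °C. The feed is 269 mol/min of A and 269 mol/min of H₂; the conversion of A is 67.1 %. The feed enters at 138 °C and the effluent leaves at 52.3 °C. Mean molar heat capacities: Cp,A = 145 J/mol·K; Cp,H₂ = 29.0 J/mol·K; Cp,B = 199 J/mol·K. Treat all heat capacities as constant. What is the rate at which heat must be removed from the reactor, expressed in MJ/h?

Q_out = 1940 MJ/h

Extent of reaction ξ = 0.671 × 269 = 180.5 mol/min
Reaction term: ξ·ΔH°_rxn = 180.5 × -158 = -28519 kJ/min
Sensible, feed 138→25 °C: -5289.1 kJ/min
Outlet flows (mol/min): A 88.501, H₂ 88.501, B 180.5
Sensible, products 25→52.3 °C: 1401 kJ/min
Q = ΔH = -32407 kJ/min = -540.12 kW
Heat removed = 1944.4 MJ/h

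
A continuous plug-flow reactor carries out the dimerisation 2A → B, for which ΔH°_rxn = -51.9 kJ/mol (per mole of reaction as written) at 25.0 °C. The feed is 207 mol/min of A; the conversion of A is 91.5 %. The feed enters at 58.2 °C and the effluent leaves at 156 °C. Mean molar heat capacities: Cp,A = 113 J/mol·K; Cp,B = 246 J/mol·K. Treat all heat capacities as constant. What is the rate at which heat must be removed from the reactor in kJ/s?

Extent of reaction ξ = 0.915 × 207 / 2 = 94.703 mol/min
Reaction term: ξ·ΔH°_rxn = 94.703 × -51.9 = -4915.1 kJ/min
Sensible, feed 58.2→25 °C: -776.58 kJ/min
Outlet flows (mol/min): A 17.595, B 94.703
Sensible, products 25→156 °C: 3312.3 kJ/min
Q = ΔH = -2379.3 kJ/min = -39.655 kW
Heat removed = 39.655 kJ/s

Q_out = 39.7 kJ/s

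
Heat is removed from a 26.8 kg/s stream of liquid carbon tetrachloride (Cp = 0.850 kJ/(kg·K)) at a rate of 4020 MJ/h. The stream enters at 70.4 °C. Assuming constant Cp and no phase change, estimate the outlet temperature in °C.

T_out = 21.4 °C

Q = 4020 MJ/h = 1116.7 kJ/s
ΔT = Q/(ṁ·Cp) = 1116.7/(26.8×0.850) = 49.02 K
T_out = 70.4 − 49.02 = 21.38 °C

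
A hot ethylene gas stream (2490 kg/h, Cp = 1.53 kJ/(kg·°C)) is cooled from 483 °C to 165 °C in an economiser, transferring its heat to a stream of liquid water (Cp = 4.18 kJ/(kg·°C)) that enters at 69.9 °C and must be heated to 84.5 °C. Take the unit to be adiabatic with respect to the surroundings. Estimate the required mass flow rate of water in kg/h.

Heat released by hot stream: Q = 2490 × 1.53 × (483 − 165) = 1.2115e+06 kJ/h
Energy balance on cold side (adiabatic exchanger): Q = ṁ_c·Cp_c·(T_c,out − T_c,in)
ṁ_c = 1.2115e+06 / [4.18 × (84.5 − 69.9)] = 19851 kg/h

ṁ_c = 19900 kg/h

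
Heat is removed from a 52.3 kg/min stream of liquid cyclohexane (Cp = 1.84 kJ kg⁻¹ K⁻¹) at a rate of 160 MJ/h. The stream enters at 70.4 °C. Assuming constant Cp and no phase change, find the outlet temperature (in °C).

Q = 160 MJ/h = 2666.7 kJ/min
ΔT = Q/(ṁ·Cp) = 2666.7/(52.3×1.84) = 27.711 K
T_out = 70.4 − 27.711 = 42.689 °C

T_out = 42.7 °C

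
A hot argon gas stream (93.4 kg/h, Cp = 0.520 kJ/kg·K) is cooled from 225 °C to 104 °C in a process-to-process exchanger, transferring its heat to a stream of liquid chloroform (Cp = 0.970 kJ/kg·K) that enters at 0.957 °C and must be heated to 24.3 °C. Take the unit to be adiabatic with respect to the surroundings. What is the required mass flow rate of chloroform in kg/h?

ṁ_c = 260 kg/h

Heat released by hot stream: Q = 93.4 × 0.520 × (225 − 104) = 5876.7 kJ/h
Energy balance on cold side (adiabatic exchanger): Q = ṁ_c·Cp_c·(T_c,out − T_c,in)
ṁ_c = 5876.7 / [0.970 × (24.3 − 0.957)] = 259.54 kg/h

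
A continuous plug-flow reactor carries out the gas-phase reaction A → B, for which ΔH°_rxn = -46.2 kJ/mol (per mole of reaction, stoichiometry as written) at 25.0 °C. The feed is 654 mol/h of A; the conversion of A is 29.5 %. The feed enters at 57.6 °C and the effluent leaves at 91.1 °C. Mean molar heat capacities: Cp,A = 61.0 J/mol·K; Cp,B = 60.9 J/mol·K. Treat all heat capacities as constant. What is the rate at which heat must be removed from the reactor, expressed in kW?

Extent of reaction ξ = 0.295 × 654 = 192.93 mol/h
Reaction term: ξ·ΔH°_rxn = 192.93 × -46.2 = -8913.4 kJ/h
Sensible, feed 57.6→25 °C: -1300.5 kJ/h
Outlet flows (mol/h): A 461.07, B 192.93
Sensible, products 25→91.1 °C: 2635.7 kJ/h
Q = ΔH = -7578.2 kJ/h = -2.1051 kW
Heat removed = 2.1051 kW

Q_out = 2.11 kW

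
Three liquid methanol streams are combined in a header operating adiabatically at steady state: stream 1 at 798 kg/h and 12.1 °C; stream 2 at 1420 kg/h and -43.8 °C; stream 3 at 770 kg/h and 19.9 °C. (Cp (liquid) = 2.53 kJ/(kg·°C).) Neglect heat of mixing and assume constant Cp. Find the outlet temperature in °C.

T_out = -12.5 °C

Energy balance with Q = 0: Σ ṁᵢCp,ᵢ(T_out − Tᵢ) = 0
Σ ṁᵢCp,ᵢTᵢ = 798×2.53×12.1 + 1420×2.53×-43.8 + 770×2.53×19.9 = -94160
Σ ṁᵢCp,ᵢ = 798×2.53 + 1420×2.53 + 770×2.53 = 7559.6
T_out = -94160 / 7559.6 = -12.456 °C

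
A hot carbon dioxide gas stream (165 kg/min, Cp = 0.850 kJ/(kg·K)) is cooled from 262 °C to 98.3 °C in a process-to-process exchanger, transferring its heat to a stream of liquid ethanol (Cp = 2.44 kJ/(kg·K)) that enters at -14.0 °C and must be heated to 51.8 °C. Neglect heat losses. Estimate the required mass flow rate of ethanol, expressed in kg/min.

Heat released by hot stream: Q = 165 × 0.850 × (262 − 98.3) = 22959 kJ/min
Energy balance on cold side (adiabatic exchanger): Q = ṁ_c·Cp_c·(T_c,out − T_c,in)
ṁ_c = 22959 / [2.44 × (51.8 − -14.0)] = 143 kg/min

ṁ_c = 143 kg/min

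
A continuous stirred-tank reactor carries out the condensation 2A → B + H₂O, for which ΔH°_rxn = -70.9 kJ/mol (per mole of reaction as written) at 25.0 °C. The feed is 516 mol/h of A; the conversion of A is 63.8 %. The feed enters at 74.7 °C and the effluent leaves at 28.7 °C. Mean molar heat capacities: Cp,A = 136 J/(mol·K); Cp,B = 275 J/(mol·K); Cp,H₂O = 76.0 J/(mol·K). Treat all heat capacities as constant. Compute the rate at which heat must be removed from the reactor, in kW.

Q_out = 4.13 kW

Extent of reaction ξ = 0.638 × 516 / 2 = 164.6 mol/h
Reaction term: ξ·ΔH°_rxn = 164.6 × -70.9 = -11670 kJ/h
Sensible, feed 74.7→25 °C: -3487.7 kJ/h
Outlet flows (mol/h): A 186.79, B 164.6, H₂O 164.6
Sensible, products 25→28.7 °C: 307.76 kJ/h
Q = ΔH = -14850 kJ/h = -4.1251 kW
Heat removed = 4.1251 kW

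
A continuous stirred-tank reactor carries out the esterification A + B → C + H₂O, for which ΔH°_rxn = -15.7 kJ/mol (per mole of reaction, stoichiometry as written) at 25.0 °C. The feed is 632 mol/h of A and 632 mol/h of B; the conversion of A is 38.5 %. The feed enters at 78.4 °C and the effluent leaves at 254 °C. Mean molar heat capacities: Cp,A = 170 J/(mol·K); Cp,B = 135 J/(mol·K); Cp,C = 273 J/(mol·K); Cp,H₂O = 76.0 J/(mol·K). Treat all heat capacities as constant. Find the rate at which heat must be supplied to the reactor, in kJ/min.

Q_in = 541 kJ/min

Extent of reaction ξ = 0.385 × 632 = 243.32 mol/h
Reaction term: ξ·ΔH°_rxn = 243.32 × -15.7 = -3820.1 kJ/h
Sensible, feed 78.4→25 °C: -10293 kJ/h
Outlet flows (mol/h): A 388.68, B 388.68, C 243.32, H₂O 243.32
Sensible, products 25→254 °C: 46594 kJ/h
Q = ΔH = 32480 kJ/h = 9.0223 kW
Heat supplied = 541.34 kJ/min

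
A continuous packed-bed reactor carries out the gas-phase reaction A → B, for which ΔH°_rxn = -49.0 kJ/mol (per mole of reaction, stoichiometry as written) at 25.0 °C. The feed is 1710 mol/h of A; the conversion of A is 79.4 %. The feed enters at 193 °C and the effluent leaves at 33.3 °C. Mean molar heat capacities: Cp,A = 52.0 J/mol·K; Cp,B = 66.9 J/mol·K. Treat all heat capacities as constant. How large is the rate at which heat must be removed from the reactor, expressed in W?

Q_out = 22400 W

Extent of reaction ξ = 0.794 × 1710 = 1357.7 mol/h
Reaction term: ξ·ΔH°_rxn = 1357.7 × -49.0 = -66529 kJ/h
Sensible, feed 193→25 °C: -14939 kJ/h
Outlet flows (mol/h): A 352.26, B 1357.7
Sensible, products 25→33.3 °C: 905.95 kJ/h
Q = ΔH = -80562 kJ/h = -22.378 kW
Heat removed = 22378 W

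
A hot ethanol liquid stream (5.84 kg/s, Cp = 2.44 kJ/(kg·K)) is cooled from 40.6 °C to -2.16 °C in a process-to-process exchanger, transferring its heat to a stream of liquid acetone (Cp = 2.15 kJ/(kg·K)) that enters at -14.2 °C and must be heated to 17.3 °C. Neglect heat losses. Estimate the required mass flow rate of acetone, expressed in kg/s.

ṁ_c = 9.00 kg/s

Heat released by hot stream: Q = 5.84 × 2.44 × (40.6 − -2.16) = 609.31 kJ/s
Energy balance on cold side (adiabatic exchanger): Q = ṁ_c·Cp_c·(T_c,out − T_c,in)
ṁ_c = 609.31 / [2.15 × (17.3 − -14.2)] = 8.9969 kg/s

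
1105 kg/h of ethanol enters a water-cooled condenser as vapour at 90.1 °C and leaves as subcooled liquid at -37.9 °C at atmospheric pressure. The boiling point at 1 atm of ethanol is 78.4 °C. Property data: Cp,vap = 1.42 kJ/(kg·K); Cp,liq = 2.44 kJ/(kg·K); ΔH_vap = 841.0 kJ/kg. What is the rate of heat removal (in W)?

vapour 90.1→78.4 °C: -16.614 kJ/kg
condensation at 78.4 °C: -841 kJ/kg
liquid 78.4→-37.9 °C: -283.77 kJ/kg
Δh = -16.614 + -841 + -283.77 = -1141.4 kJ/kg
Q = ṁ·Δh = 1105 kg/h × -1141.4 kJ/kg = -1.2612e+06 kJ/h
|Q| = 350.34 kW = 350340 W

Q_c = 350000 W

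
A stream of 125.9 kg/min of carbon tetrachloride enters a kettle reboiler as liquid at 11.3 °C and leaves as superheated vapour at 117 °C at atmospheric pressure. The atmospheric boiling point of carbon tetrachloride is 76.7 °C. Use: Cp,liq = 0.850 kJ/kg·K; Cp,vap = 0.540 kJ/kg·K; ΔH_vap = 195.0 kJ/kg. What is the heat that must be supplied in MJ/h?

Q = 2060 MJ/h

liquid 11.3→76.7 °C: 55.59 kJ/kg
vaporisation at 76.7 °C: 195 kJ/kg
vapour 76.7→117 °C: 21.762 kJ/kg
Δh = 55.59 + 195 + 21.762 = 272.35 kJ/kg
Q = ṁ·Δh = 125.9 kg/min × 272.35 kJ/kg = 34289 kJ/min
|Q| = 571.49 kW = 2057.3 MJ/h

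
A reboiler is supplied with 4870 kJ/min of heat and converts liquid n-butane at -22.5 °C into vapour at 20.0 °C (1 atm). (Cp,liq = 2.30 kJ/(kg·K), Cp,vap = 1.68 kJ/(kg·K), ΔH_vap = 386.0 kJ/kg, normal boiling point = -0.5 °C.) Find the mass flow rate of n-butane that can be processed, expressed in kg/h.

Δh = 2.30×(-0.5−-22.5) + 386.0 + 1.68×(20.0−-0.5) = 471.04 kJ/kg
Q = 4870 kJ/min = 81.167 kJ/s = 292200 kJ/h
ṁ = Q/Δh = 292200 / 471.04 = 620.33 kg/h

ṁ = 620 kg/h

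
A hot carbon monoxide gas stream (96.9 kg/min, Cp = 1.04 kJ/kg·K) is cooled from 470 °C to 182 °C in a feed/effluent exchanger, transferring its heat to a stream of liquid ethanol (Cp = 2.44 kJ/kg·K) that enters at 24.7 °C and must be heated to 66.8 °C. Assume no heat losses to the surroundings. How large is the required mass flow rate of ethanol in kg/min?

Heat released by hot stream: Q = 96.9 × 1.04 × (470 − 182) = 29023 kJ/min
Energy balance on cold side (adiabatic exchanger): Q = ṁ_c·Cp_c·(T_c,out − T_c,in)
ṁ_c = 29023 / [2.44 × (66.8 − 24.7)] = 282.54 kg/min

ṁ_c = 283 kg/min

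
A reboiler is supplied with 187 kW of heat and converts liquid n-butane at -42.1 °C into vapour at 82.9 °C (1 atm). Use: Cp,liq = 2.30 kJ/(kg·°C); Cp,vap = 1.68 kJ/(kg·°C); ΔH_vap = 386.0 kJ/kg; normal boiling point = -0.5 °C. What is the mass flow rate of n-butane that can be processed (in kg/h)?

Δh = 2.30×(-0.5−-42.1) + 386.0 + 1.68×(82.9−-0.5) = 621.79 kJ/kg
Q = 187 kW = 187 kJ/s = 673200 kJ/h
ṁ = Q/Δh = 673200 / 621.79 = 1082.7 kg/h

ṁ = 1080 kg/h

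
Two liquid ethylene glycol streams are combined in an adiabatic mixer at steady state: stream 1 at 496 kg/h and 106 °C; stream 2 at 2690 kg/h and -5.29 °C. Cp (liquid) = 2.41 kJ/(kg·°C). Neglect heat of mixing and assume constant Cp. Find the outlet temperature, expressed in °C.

No heat crosses the boundary, so H_out = H_in.
T_out = Σ ṁᵢCp,ᵢTᵢ / Σ ṁᵢCp,ᵢ
      = 92414 / 7678.3 = 12.036 °C

T_out = 12.0 °C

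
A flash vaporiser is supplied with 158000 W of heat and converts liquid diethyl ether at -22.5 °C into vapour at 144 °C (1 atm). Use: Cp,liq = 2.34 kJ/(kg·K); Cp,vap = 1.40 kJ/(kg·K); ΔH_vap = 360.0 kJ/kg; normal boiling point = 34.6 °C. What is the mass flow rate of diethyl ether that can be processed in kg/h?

ṁ = 879 kg/h

Δh = 2.34×(34.6−-22.5) + 360.0 + 1.40×(144−34.6) = 646.77 kJ/kg
Q = 158000 W = 158 kJ/s = 568800 kJ/h
ṁ = Q/Δh = 568800 / 646.77 = 879.44 kg/h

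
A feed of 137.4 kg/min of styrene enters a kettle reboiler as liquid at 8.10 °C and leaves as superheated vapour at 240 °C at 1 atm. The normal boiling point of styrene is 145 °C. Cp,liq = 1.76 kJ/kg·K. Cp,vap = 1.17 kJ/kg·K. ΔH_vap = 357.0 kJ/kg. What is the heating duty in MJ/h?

liquid 8.10→145 °C: 240.94 kJ/kg
vaporisation at 145 °C: 357 kJ/kg
vapour 145→240 °C: 111.15 kJ/kg
Δh = 240.94 + 357 + 111.15 = 709.09 kJ/kg
Q = ṁ·Δh = 137.4 kg/min × 709.09 kJ/kg = 97430 kJ/min
|Q| = 1623.8 kW = 5845.8 MJ/h

Q = 5850 MJ/h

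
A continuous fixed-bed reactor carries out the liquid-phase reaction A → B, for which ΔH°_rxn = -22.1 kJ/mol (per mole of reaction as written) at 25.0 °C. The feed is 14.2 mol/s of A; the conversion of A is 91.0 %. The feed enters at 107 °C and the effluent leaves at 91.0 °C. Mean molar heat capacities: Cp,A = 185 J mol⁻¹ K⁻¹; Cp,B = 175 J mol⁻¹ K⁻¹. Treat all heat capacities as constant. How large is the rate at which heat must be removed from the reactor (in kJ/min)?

Q_out = 20200 kJ/min

Extent of reaction ξ = 0.910 × 14.2 = 12.922 mol/s
Reaction term: ξ·ΔH°_rxn = 12.922 × -22.1 = -285.58 kJ/s
Sensible, feed 107→25 °C: -215.41 kJ/s
Outlet flows (mol/s): A 1.278, B 12.922
Sensible, products 25→91.0 °C: 164.85 kJ/s
Q = ΔH = -336.14 kJ/s = -336.14 kW
Heat removed = 20168 kJ/min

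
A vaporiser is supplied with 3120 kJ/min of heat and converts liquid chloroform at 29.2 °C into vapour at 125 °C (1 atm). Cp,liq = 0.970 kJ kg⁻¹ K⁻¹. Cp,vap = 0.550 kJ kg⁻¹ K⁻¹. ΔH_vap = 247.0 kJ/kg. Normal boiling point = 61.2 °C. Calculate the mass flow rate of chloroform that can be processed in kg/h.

ṁ = 598 kg/h

Δh = 0.970×(61.2−29.2) + 247.0 + 0.550×(125−61.2) = 313.13 kJ/kg
Q = 3120 kJ/min = 52 kJ/s = 187200 kJ/h
ṁ = Q/Δh = 187200 / 313.13 = 597.83 kg/h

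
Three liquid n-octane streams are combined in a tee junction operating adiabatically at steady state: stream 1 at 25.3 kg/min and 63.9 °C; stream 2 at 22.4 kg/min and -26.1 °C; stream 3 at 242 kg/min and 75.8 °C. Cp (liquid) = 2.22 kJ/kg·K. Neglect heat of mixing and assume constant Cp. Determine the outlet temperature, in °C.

T_out = 66.9 °C

Energy balance with Q = 0: Σ ṁᵢCp,ᵢ(T_out − Tᵢ) = 0
T_out = Σ ṁᵢCp,ᵢTᵢ / Σ ṁᵢCp,ᵢ
      = 43014 / 643.13 = 66.882 °C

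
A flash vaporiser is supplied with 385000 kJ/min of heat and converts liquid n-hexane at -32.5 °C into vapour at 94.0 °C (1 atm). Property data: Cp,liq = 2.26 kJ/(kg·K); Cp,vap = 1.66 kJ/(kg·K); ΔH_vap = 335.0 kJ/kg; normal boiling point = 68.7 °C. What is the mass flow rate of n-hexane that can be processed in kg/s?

Δh = 2.26×(68.7−-32.5) + 335.0 + 1.66×(94.0−68.7) = 605.71 kJ/kg
Q = 385000 kJ/min = 6416.7 kJ/s = 6416.7 kJ/s
ṁ = Q/Δh = 6416.7 / 605.71 = 10.594 kg/s

ṁ = 10.6 kg/s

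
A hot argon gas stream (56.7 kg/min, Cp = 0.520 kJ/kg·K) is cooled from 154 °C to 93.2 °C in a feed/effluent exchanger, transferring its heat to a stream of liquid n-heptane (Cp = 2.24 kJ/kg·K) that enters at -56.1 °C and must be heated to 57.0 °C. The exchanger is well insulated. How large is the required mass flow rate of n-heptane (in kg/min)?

ṁ_c = 7.08 kg/min

Heat released by hot stream: Q = 56.7 × 0.520 × (154 − 93.2) = 1792.6 kJ/min
Energy balance on cold side (adiabatic exchanger): Q = ṁ_c·Cp_c·(T_c,out − T_c,in)
ṁ_c = 1792.6 / [2.24 × (57.0 − -56.1)] = 7.0759 kg/min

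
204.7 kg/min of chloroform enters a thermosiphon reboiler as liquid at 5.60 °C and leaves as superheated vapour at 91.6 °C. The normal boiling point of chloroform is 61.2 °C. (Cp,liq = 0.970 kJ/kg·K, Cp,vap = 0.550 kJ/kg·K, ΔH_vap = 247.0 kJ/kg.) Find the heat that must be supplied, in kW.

Q = 1080 kW

liquid 5.60→61.2 °C: 53.932 kJ/kg
vaporisation at 61.2 °C: 247 kJ/kg
vapour 61.2→91.6 °C: 16.72 kJ/kg
Δh = 53.932 + 247 + 16.72 = 317.65 kJ/kg
Q = ṁ·Δh = 204.7 kg/min × 317.65 kJ/kg = 65023 kJ/min
|Q| = 1083.7 kW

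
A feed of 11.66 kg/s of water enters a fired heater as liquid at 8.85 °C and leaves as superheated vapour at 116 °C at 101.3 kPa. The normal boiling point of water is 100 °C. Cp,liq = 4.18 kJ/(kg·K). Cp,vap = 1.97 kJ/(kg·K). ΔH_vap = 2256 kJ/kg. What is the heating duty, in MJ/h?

liquid 8.85→100 °C: 381.01 kJ/kg
vaporisation at 100 °C: 2256 kJ/kg
vapour 100→116 °C: 31.52 kJ/kg
Δh = 381.01 + 2256 + 31.52 = 2668.5 kJ/kg
Q = ṁ·Δh = 11.66 kg/s × 2668.5 kJ/kg = 31115 kJ/s
|Q| = 31115 kW = 112010 MJ/h

Q = 112000 MJ/h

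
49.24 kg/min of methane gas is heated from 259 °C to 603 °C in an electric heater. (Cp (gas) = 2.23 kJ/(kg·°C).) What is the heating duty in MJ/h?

Q = ṁ·Cp·ΔT = 49.24 × 2.23 × (603 − 259) = 37773 kJ/min
Converting: 37773 / 60 s = 629.55 kW
Heating duty = 2266.4 MJ/h

Q = 2270 MJ/h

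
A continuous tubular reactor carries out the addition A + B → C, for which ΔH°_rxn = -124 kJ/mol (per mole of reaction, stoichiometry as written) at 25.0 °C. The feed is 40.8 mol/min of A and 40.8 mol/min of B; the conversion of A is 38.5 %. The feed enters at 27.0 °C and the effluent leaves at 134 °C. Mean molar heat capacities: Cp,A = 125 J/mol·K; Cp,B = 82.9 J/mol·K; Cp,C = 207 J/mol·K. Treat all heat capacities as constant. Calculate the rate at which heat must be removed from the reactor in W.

Q_out = 17400 W

Extent of reaction ξ = 0.385 × 40.8 = 15.708 mol/min
Reaction term: ξ·ΔH°_rxn = 15.708 × -124 = -1947.8 kJ/min
Sensible, feed 27.0→25 °C: -16.965 kJ/min
Outlet flows (mol/min): A 25.092, B 25.092, C 15.708
Sensible, products 25→134 °C: 923.03 kJ/min
Q = ΔH = -1041.7 kJ/min = -17.362 kW
Heat removed = 17362 W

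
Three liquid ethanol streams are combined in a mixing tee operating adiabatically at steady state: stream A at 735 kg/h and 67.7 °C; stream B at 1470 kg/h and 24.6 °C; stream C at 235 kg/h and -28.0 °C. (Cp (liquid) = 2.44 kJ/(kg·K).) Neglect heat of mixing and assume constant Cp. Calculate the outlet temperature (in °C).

Adiabatic, steady state ⇒ Σ ṁᵢCp,ᵢ(T_out − Tᵢ) = 0
Σ ṁᵢCp,ᵢTᵢ = 735×2.44×67.7 + 1470×2.44×24.6 + 235×2.44×-28.0 = 193590
Σ ṁᵢCp,ᵢ = 735×2.44 + 1470×2.44 + 235×2.44 = 5953.6
T_out = 193590 / 5953.6 = 32.517 °C

T_out = 32.5 °C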